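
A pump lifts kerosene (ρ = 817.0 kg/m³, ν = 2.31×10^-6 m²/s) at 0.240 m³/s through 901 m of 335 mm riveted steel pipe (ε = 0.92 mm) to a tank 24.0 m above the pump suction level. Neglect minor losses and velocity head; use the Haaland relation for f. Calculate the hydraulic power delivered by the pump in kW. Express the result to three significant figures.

P_hyd ≈ 96.8 kW

V = 4Q/(πD²) = 2.723 m/s; Re = 3.95×10^5; ε/D = 0.00275; f = 0.02591
h_f = f(L/D)V²/2g = 26.33 m
Total head H = z + h_f = 24.0 + 26.33 = 50.33 m
P_hyd = ρgQH = 817.0·9.81·0.240·50.33 = 96.81 kW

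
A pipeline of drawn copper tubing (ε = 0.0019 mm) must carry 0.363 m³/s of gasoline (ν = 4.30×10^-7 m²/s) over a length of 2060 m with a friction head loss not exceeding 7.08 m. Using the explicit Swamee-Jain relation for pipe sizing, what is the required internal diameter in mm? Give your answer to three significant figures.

D ≈ 508 mm

Swamee-Jain (Type III): D = 0.66·[ε^1.25·(LQ²/(gh_f))^4.75 + ν·Q^9.4·(L/(gh_f))^5.2]^0.04
LQ²/(gh_f) = 3.908; L/(gh_f) = 29.66
Term 1 = ε^1.25·(…)^4.75 = 4.57×10^-5; Term 2 = ν·Q^9.4·(…)^5.2 = 0.00142
D = 0.66·(4.57×10^-5 + 0.00142)^0.04 = 0.5084 m = 508 mm
Check: V = 1.79 m/s, Re = 2.11×10^6, f = 0.01042, h_f = 6.89 m ≈ 7.08 m ✓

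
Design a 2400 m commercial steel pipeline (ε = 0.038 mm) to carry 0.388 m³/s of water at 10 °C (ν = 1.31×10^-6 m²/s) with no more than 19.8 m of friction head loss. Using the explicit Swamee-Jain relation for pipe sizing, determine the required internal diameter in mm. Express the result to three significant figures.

Swamee-Jain (Type III): D = 0.66·[ε^1.25·(LQ²/(gh_f))^4.75 + ν·Q^9.4·(L/(gh_f))^5.2]^0.04
LQ²/(gh_f) = 1.860; L/(gh_f) = 12.36
Term 1 = ε^1.25·(…)^4.75 = 5.69×10^-5; Term 2 = ν·Q^9.4·(…)^5.2 = 8.51×10^-5
D = 0.66·(5.69×10^-5 + 8.51×10^-5)^0.04 = 0.4631 m = 463 mm
Check: V = 2.30 m/s, Re = 8.14×10^5, f = 0.01350, h_f = 18.9 m ≈ 19.8 m ✓

D ≈ 463 mm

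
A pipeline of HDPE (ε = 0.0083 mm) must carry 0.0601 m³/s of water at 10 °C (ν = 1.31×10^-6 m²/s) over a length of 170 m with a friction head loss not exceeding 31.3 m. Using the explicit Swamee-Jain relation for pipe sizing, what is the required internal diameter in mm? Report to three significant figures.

Swamee-Jain (Type III): D = 0.66·[ε^1.25·(LQ²/(gh_f))^4.75 + ν·Q^9.4·(L/(gh_f))^5.2]^0.04
LQ²/(gh_f) = 0.002000; L/(gh_f) = 0.5537
Term 1 = ε^1.25·(…)^4.75 = 6.74×10^-20; Term 2 = ν·Q^9.4·(…)^5.2 = 2.01×10^-19
D = 0.66·(6.74×10^-20 + 2.01×10^-19)^0.04 = 0.1193 m = 119 mm
Check: V = 5.37 m/s, Re = 4.90×10^5, f = 0.01413, h_f = 29.7 m ≈ 31.3 m ✓

D ≈ 119 mm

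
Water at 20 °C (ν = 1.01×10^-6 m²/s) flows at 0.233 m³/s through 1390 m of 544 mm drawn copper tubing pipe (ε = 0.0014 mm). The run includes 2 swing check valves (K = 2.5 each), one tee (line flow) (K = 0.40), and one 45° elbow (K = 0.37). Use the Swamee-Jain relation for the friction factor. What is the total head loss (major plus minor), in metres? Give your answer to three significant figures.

H_L ≈ 1.99 m

V = 4Q/(πD²) = 1.002 m/s; V²/2g = 0.05122 m
Re = 5.40×10^5, ε/D = 2.57×10^-6 → f = 0.01296 (Swamee-Jain)
Major: h_f = f(L/D)·V²/2g = 0.01296·2555·0.05122 = 1.696 m
Minor: ΣK = 5.77; h_m = ΣK·V²/2g = 0.2955 m
Total H_L = 1.696 + 0.2955 = 1.991 m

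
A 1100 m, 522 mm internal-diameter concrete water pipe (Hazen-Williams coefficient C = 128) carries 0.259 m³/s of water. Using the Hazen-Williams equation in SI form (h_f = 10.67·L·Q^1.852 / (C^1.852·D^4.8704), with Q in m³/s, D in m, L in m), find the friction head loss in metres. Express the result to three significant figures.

h_f ≈ 2.85 m

h_f = 10.67·1100·0.259^1.852 / (128^1.852·0.522^4.8704) = 2.854 m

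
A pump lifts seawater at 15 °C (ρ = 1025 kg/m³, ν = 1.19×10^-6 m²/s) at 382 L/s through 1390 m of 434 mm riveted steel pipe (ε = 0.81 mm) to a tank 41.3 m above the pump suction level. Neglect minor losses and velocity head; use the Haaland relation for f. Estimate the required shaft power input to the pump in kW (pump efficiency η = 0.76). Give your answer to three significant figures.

P_shaft ≈ 336 kW

V = 4Q/(πD²) = 2.582 m/s; Re = 9.42×10^5; ε/D = 0.00187; f = 0.02322
h_f = f(L/D)V²/2g = 25.28 m
Total head H = z + h_f = 41.3 + 25.28 = 66.58 m
P_hyd = ρgQH = 1025·9.81·0.382·66.58 = 255.7 kW
P_shaft = P_hyd/η = 255.7/0.76 = 336.5 kW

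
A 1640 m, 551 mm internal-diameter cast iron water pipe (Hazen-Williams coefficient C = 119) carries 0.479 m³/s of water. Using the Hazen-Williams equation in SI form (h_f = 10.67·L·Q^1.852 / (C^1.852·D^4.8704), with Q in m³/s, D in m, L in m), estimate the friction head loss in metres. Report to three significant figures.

h_f = 10.67·1640·0.479^1.852 / (119^1.852·0.551^4.8704) = 11.69 m

h_f ≈ 11.7 m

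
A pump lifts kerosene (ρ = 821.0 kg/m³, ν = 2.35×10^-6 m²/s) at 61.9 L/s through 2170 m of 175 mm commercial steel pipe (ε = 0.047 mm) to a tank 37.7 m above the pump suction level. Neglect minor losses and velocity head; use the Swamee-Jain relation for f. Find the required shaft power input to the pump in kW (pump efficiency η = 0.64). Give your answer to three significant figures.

V = 4Q/(πD²) = 2.574 m/s; Re = 1.92×10^5; ε/D = 2.69×10^-4; f = 0.01768
h_f = f(L/D)V²/2g = 74.01 m
Total head H = z + h_f = 37.7 + 74.01 = 111.7 m
P_hyd = ρgQH = 821.0·9.81·0.0619·111.7 = 55.69 kW
P_shaft = P_hyd/η = 55.69/0.64 = 87.02 kW

P_shaft ≈ 87.0 kW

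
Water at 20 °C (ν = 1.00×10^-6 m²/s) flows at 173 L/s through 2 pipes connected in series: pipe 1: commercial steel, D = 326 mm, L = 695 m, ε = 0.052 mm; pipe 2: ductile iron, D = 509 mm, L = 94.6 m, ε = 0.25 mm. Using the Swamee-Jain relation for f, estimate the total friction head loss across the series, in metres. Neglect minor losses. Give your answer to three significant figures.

H ≈ 6.99 m

Pipe 1: V = 2.073 m/s, Re = 6.76×10^5, ε/D = 1.60×10^-4, f = 0.01472, h_1 = f(L/D)V²/2g = 6.870 m
Pipe 2: V = 0.8502 m/s, Re = 4.33×10^5, ε/D = 4.91×10^-4, f = 0.01786, h_2 = f(L/D)V²/2g = 0.1223 m
Series → Q common, losses add: H = Σh = 6.993 m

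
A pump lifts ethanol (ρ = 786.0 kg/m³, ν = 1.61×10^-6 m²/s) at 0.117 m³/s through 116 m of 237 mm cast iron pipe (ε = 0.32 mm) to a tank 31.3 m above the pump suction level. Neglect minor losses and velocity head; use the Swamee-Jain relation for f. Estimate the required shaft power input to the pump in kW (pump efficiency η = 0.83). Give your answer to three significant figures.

V = 4Q/(πD²) = 2.652 m/s; Re = 3.90×10^5; ε/D = 0.00135; f = 0.02190
h_f = f(L/D)V²/2g = 3.843 m
Total head H = z + h_f = 31.3 + 3.843 = 35.14 m
P_hyd = ρgQH = 786.0·9.81·0.117·35.14 = 31.70 kW
P_shaft = P_hyd/η = 31.70/0.83 = 38.20 kW

P_shaft ≈ 38.2 kW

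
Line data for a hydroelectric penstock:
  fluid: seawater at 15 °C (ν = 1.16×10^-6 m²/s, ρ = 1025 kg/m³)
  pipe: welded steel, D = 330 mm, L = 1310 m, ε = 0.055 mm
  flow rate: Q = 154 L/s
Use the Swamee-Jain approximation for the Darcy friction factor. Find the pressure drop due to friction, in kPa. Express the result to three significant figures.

Δp ≈ 100.0 kPa

V = 4Q/(πD²) = 4·0.154/(π·0.330²) = 1.801 m/s
Re = VD/ν = 1.801·0.330/1.16×10^-6 = 5.12×10^5 → turbulent
ε/D = 0.055/330 = 1.67×10^-4
Swamee-Jain: f = 0.01515
h_f = f(L/D)V²/(2g) = 0.01515·(1310/0.330)·1.801²/(2·9.81) = 9.940 m
Δp = ρg·h_f = 1025·9.81·9.940 = 99.95 kPa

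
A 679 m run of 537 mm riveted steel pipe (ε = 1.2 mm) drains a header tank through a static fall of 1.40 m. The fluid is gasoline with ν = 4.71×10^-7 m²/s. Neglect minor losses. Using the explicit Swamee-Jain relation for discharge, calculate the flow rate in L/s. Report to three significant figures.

Q ≈ 214 L/s

Swamee-Jain (Type II): Q = -0.965·√(gD⁵h_f/L)·ln[ε/(3.7D) + √(3.17ν²L/(gD³h_f))]
√(gD⁵h_f/L) = √(9.81·0.537⁵·1.40/679) = 0.03005
ε/(3.7D) = 6.04×10^-4; √(3.17ν²L/(gD³h_f)) = 1.50×10^-5
Q = -0.965·0.03005·ln(6.189×10^-4) = 0.2143 m³/s
Check: V = 0.946 m/s, Re = 1.08×10^6, f = 0.02435, h_f = 1.40 m ≈ 1.40 m ✓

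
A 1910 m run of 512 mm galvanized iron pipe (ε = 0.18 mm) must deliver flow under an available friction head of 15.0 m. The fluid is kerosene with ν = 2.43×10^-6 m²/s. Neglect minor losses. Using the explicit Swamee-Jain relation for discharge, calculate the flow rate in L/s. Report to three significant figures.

Q ≈ 447 L/s

Swamee-Jain (Type II): Q = -0.965·√(gD⁵h_f/L)·ln[ε/(3.7D) + √(3.17ν²L/(gD³h_f))]
√(gD⁵h_f/L) = √(9.81·0.512⁵·15.0/1910) = 0.05206
ε/(3.7D) = 9.50×10^-5; √(3.17ν²L/(gD³h_f)) = 4.25×10^-5
Q = -0.965·0.05206·ln(1.376×10^-4) = 0.4467 m³/s
Check: V = 2.17 m/s, Re = 4.57×10^5, f = 0.01687, h_f = 15.1 m ≈ 15.0 m ✓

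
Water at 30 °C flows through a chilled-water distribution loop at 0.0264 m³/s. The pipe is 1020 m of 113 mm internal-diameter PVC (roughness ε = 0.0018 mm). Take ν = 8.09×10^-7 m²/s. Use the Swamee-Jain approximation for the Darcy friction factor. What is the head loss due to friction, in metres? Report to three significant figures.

V = 4Q/(πD²) = 4·0.0264/(π·0.113²) = 2.632 m/s
Re = VD/ν = 2.632·0.113/8.09×10^-7 = 3.68×10^5 → turbulent
ε/D = 0.0018/113 = 1.59×10^-5
Swamee-Jain: f = 0.01405
h_f = f(L/D)V²/(2g) = 0.01405·(1020/0.113)·2.632²/(2·9.81) = 44.80 m

h_f ≈ 44.8 m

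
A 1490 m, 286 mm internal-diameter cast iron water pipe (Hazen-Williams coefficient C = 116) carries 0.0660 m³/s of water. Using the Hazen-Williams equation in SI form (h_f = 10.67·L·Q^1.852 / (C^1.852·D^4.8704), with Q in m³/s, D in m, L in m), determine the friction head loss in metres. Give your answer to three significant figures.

h_f ≈ 6.91 m

h_f = 10.67·1490·0.0660^1.852 / (116^1.852·0.286^4.8704) = 6.910 m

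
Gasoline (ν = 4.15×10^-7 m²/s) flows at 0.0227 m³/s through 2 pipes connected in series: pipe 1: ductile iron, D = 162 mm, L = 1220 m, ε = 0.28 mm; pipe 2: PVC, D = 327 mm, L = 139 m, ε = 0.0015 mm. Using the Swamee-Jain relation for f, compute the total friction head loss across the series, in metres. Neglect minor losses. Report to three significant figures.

H ≈ 10.8 m

Pipe 1: V = 1.101 m/s, Re = 4.30×10^5, ε/D = 0.00173, f = 0.02313, h_1 = f(L/D)V²/2g = 10.77 m
Pipe 2: V = 0.2703 m/s, Re = 2.13×10^5, ε/D = 4.59×10^-6, f = 0.01539, h_2 = f(L/D)V²/2g = 0.02436 m
Series → Q common, losses add: H = Σh = 10.79 m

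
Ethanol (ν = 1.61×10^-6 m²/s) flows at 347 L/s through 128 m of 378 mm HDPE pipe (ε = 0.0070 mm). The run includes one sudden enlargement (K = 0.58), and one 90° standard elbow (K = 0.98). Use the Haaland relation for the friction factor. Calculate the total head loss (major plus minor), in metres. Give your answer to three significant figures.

H_L ≈ 2.83 m

V = 4Q/(πD²) = 3.092 m/s; V²/2g = 0.4873 m
Re = 7.26×10^5, ε/D = 1.85×10^-5 → f = 0.01251 (Haaland)
Major: h_f = f(L/D)·V²/2g = 0.01251·338.6·0.4873 = 2.065 m
Minor: ΣK = 1.56; h_m = ΣK·V²/2g = 0.7602 m
Total H_L = 2.065 + 0.7602 = 2.825 m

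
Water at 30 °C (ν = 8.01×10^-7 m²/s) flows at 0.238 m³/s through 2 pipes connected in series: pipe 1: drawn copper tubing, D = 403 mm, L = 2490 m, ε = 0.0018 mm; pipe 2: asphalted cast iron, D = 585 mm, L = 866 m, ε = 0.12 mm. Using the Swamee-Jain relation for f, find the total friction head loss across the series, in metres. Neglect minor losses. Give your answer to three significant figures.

Pipe 1: V = 1.866 m/s, Re = 9.39×10^5, ε/D = 4.47×10^-6, f = 0.01184, h_1 = f(L/D)V²/2g = 12.98 m
Pipe 2: V = 0.8855 m/s, Re = 6.47×10^5, ε/D = 2.05×10^-4, f = 0.01525, h_2 = f(L/D)V²/2g = 0.9020 m
Series → Q common, losses add: H = Σh = 13.88 m

H ≈ 13.9 m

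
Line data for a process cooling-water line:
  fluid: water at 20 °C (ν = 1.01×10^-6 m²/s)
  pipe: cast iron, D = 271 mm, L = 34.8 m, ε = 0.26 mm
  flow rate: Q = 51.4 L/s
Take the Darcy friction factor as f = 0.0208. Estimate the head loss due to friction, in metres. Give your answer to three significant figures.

h_f ≈ 0.108 m

V = 4Q/(πD²) = 4·0.0514/(π·0.271²) = 0.8911 m/s
h_f = f(L/D)V²/(2g) = 0.02080·(34.8/0.271)·0.8911²/(2·9.81) = 0.1081 m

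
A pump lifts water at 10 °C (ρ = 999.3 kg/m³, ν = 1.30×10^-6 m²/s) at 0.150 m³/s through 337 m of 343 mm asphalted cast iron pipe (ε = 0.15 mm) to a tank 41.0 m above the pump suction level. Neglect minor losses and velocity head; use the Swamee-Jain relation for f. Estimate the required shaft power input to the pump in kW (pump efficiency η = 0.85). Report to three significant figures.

V = 4Q/(πD²) = 1.623 m/s; Re = 4.28×10^5; ε/D = 4.37×10^-4; f = 0.01753
h_f = f(L/D)V²/2g = 2.313 m
Total head H = z + h_f = 41.0 + 2.313 = 43.31 m
P_hyd = ρgQH = 999.3·9.81·0.150·43.31 = 63.69 kW
P_shaft = P_hyd/η = 63.69/0.85 = 74.93 kW

P_shaft ≈ 74.9 kW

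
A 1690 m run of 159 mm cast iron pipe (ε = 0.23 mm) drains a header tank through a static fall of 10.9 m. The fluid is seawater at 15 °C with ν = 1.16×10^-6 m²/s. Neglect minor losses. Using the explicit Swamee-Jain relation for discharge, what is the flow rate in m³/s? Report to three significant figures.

Swamee-Jain (Type II): Q = -0.965·√(gD⁵h_f/L)·ln[ε/(3.7D) + √(3.17ν²L/(gD³h_f))]
√(gD⁵h_f/L) = √(9.81·0.159⁵·10.9/1690) = 0.002536
ε/(3.7D) = 3.91×10^-4; √(3.17ν²L/(gD³h_f)) = 1.30×10^-4
Q = -0.965·0.002536·ln(5.205×10^-4) = 0.01850 m³/s
Check: V = 0.932 m/s, Re = 1.28×10^5, f = 0.02338, h_f = 11.0 m ≈ 10.9 m ✓

Q ≈ 0.0185 m³/s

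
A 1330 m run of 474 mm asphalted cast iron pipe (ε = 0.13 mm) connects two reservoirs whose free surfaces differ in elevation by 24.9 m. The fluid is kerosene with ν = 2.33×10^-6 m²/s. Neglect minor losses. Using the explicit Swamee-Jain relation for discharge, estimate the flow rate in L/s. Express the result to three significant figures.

Q ≈ 587 L/s

Swamee-Jain (Type II): Q = -0.965·√(gD⁵h_f/L)·ln[ε/(3.7D) + √(3.17ν²L/(gD³h_f))]
√(gD⁵h_f/L) = √(9.81·0.474⁵·24.9/1330) = 0.06629
ε/(3.7D) = 7.41×10^-5; √(3.17ν²L/(gD³h_f)) = 2.97×10^-5
Q = -0.965·0.06629·ln(1.038×10^-4) = 0.5868 m³/s
Check: V = 3.33 m/s, Re = 6.77×10^5, f = 0.01584, h_f = 25.1 m ≈ 24.9 m ✓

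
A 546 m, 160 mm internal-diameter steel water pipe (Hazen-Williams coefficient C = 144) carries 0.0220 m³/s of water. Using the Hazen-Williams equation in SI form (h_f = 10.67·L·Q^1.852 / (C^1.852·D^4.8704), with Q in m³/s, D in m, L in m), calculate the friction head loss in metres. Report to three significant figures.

h_f ≈ 3.75 m

h_f = 10.67·546·0.0220^1.852 / (144^1.852·0.160^4.8704) = 3.754 m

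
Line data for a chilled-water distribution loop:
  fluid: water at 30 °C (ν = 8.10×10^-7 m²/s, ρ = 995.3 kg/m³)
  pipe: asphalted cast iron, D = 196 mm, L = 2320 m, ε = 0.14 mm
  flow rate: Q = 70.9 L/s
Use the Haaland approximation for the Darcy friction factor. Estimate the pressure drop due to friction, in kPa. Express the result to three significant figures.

V = 4Q/(πD²) = 4·0.0709/(π·0.196²) = 2.350 m/s
Re = VD/ν = 2.350·0.196/8.10×10^-7 = 5.69×10^5 → turbulent
ε/D = 0.14/196 = 7.14×10^-4
Haaland: f = 0.01874
h_f = f(L/D)V²/(2g) = 0.01874·(2320/0.196)·2.350²/(2·9.81) = 62.44 m
Δp = ρg·h_f = 995.3·9.81·62.44 = 609.6 kPa

Δp ≈ 610 kPa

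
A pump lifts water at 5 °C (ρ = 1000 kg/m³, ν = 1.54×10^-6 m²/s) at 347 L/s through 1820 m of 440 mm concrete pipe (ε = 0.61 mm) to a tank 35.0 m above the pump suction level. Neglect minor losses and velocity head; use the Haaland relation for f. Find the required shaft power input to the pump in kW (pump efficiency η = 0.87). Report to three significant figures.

V = 4Q/(πD²) = 2.282 m/s; Re = 6.52×10^5; ε/D = 0.00139; f = 0.02166
h_f = f(L/D)V²/2g = 23.78 m
Total head H = z + h_f = 35.0 + 23.78 = 58.78 m
P_hyd = ρgQH = 1000·9.81·0.347·58.78 = 200.1 kW
P_shaft = P_hyd/η = 200.1/0.87 = 230.0 kW

P_shaft ≈ 230 kW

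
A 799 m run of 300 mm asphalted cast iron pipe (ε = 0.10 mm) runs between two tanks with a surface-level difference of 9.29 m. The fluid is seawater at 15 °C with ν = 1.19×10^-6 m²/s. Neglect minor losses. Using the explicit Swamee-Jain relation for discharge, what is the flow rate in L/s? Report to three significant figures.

Q ≈ 144 L/s

Swamee-Jain (Type II): Q = -0.965·√(gD⁵h_f/L)·ln[ε/(3.7D) + √(3.17ν²L/(gD³h_f))]
√(gD⁵h_f/L) = √(9.81·0.300⁵·9.29/799) = 0.01665
ε/(3.7D) = 9.01×10^-5; √(3.17ν²L/(gD³h_f)) = 3.82×10^-5
Q = -0.965·0.01665·ln(1.283×10^-4) = 0.1440 m³/s
Check: V = 2.04 m/s, Re = 5.13×10^5, f = 0.01660, h_f = 9.35 m ≈ 9.29 m ✓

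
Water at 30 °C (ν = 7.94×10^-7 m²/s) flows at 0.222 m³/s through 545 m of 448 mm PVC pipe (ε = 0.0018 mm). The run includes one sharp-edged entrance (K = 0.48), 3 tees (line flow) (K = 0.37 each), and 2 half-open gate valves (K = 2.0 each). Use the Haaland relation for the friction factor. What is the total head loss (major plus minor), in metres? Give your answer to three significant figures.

H_L ≈ 2.05 m

V = 4Q/(πD²) = 1.408 m/s; V²/2g = 0.1011 m
Re = 7.95×10^5, ε/D = 4.02×10^-6 → f = 0.01210 (Haaland)
Major: h_f = f(L/D)·V²/2g = 0.01210·1217·0.1011 = 1.489 m
Minor: ΣK = 5.59; h_m = ΣK·V²/2g = 0.5651 m
Total H_L = 1.489 + 0.5651 = 2.054 m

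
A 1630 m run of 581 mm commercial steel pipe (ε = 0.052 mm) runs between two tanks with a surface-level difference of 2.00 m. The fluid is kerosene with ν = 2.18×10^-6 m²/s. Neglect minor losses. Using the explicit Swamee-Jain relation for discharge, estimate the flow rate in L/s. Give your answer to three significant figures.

Q ≈ 250 L/s

Swamee-Jain (Type II): Q = -0.965·√(gD⁵h_f/L)·ln[ε/(3.7D) + √(3.17ν²L/(gD³h_f))]
√(gD⁵h_f/L) = √(9.81·0.581⁵·2.00/1630) = 0.02823
ε/(3.7D) = 2.42×10^-5; √(3.17ν²L/(gD³h_f)) = 7.99×10^-5
Q = -0.965·0.02823·ln(1.041×10^-4) = 0.2498 m³/s
Check: V = 0.942 m/s, Re = 2.51×10^5, f = 0.01574, h_f = 2.00 m ≈ 2.00 m ✓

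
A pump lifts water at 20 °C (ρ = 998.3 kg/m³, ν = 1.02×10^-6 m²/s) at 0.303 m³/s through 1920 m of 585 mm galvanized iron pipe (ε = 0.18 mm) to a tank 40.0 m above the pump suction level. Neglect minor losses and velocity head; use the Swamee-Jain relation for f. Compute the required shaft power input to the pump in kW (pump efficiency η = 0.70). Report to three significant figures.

P_shaft ≈ 184 kW

V = 4Q/(πD²) = 1.127 m/s; Re = 6.47×10^5; ε/D = 3.08×10^-4; f = 0.01617
h_f = f(L/D)V²/2g = 3.438 m
Total head H = z + h_f = 40.0 + 3.438 = 43.44 m
P_hyd = ρgQH = 998.3·9.81·0.303·43.44 = 128.9 kW
P_shaft = P_hyd/η = 128.9/0.70 = 184.1 kW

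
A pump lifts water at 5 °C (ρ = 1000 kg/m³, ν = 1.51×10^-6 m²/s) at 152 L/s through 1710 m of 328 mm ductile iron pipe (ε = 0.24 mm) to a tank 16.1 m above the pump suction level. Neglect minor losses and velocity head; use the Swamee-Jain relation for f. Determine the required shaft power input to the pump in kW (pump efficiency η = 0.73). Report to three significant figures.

V = 4Q/(πD²) = 1.799 m/s; Re = 3.91×10^5; ε/D = 7.32×10^-4; f = 0.01929
h_f = f(L/D)V²/2g = 16.58 m
Total head H = z + h_f = 16.1 + 16.58 = 32.68 m
P_hyd = ρgQH = 1000·9.81·0.152·32.68 = 48.74 kW
P_shaft = P_hyd/η = 48.74/0.73 = 66.76 kW

P_shaft ≈ 66.8 kW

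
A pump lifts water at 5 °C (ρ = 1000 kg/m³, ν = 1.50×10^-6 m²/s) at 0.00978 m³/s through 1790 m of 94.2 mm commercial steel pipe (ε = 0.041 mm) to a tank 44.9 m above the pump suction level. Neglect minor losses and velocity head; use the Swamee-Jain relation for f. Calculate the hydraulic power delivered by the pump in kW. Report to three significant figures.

P_hyd ≈ 8.06 kW

V = 4Q/(πD²) = 1.403 m/s; Re = 8.81×10^4; ε/D = 4.35×10^-4; f = 0.02048
h_f = f(L/D)V²/2g = 39.07 m
Total head H = z + h_f = 44.9 + 39.07 = 83.97 m
P_hyd = ρgQH = 1000·9.81·0.00978·83.97 = 8.056 kW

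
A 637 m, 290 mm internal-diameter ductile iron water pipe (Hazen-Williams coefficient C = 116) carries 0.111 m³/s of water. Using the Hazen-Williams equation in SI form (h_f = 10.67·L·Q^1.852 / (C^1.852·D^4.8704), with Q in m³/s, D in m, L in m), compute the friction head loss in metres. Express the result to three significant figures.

h_f ≈ 7.23 m

h_f = 10.67·637·0.111^1.852 / (116^1.852·0.290^4.8704) = 7.231 m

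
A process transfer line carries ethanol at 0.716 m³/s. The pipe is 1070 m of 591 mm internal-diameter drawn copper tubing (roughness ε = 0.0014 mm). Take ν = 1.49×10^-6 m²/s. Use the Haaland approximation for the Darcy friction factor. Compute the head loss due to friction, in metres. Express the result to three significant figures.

h_f ≈ 7.27 m

V = 4Q/(πD²) = 4·0.716/(π·0.591²) = 2.610 m/s
Re = VD/ν = 2.610·0.591/1.49×10^-6 = 1.04×10^6 → turbulent
ε/D = 0.0014/591 = 2.37×10^-6
Haaland: f = 0.01156
h_f = f(L/D)V²/(2g) = 0.01156·(1070/0.591)·2.610²/(2·9.81) = 7.266 m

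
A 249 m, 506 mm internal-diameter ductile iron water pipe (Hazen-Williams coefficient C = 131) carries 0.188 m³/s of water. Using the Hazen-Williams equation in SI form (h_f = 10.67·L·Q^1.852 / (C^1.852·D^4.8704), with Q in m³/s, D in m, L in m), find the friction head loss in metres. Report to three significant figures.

h_f ≈ 0.398 m

h_f = 10.67·249·0.188^1.852 / (131^1.852·0.506^4.8704) = 0.3979 m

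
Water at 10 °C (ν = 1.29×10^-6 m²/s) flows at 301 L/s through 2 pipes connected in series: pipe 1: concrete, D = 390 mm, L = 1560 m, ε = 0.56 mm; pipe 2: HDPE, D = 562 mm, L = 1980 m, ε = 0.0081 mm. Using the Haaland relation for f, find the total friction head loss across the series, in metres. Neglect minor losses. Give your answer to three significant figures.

Pipe 1: V = 2.520 m/s, Re = 7.62×10^5, ε/D = 0.00144, f = 0.02180, h_1 = f(L/D)V²/2g = 28.21 m
Pipe 2: V = 1.213 m/s, Re = 5.29×10^5, ε/D = 1.44×10^-5, f = 0.01311, h_2 = f(L/D)V²/2g = 3.465 m
Series → Q common, losses add: H = Σh = 31.68 m

H ≈ 31.7 m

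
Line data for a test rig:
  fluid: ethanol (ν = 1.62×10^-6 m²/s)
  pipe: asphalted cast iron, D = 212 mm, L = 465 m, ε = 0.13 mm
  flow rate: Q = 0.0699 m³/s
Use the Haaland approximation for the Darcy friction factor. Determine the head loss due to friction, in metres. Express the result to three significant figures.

V = 4Q/(πD²) = 4·0.0699/(π·0.212²) = 1.980 m/s
Re = VD/ν = 1.980·0.212/1.62×10^-6 = 2.59×10^5 → turbulent
ε/D = 0.13/212 = 6.13×10^-4
Haaland: f = 0.01887
h_f = f(L/D)V²/(2g) = 0.01887·(465/0.212)·1.980²/(2·9.81) = 8.271 m

h_f ≈ 8.27 m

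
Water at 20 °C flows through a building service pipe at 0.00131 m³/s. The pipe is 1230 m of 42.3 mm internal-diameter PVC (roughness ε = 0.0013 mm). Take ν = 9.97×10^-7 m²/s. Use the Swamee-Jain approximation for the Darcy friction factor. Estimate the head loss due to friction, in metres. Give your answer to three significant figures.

h_f ≈ 28.3 m

V = 4Q/(πD²) = 4·0.00131/(π·0.0423²) = 0.9322 m/s
Re = VD/ν = 0.9322·0.0423/9.97×10^-7 = 3.95×10^4 → turbulent
ε/D = 0.0013/42.3 = 3.07×10^-5
Swamee-Jain: f = 0.02201
h_f = f(L/D)V²/(2g) = 0.02201·(1230/0.0423)·0.9322²/(2·9.81) = 28.35 m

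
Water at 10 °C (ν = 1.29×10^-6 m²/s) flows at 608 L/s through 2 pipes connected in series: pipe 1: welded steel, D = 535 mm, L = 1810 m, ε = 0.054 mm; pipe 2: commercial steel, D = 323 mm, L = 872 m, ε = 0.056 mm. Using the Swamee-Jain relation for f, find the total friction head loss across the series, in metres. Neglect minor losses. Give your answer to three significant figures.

Pipe 1: V = 2.705 m/s, Re = 1.12×10^6, ε/D = 1.01×10^-4, f = 0.01340, h_1 = f(L/D)V²/2g = 16.90 m
Pipe 2: V = 7.420 m/s, Re = 1.86×10^6, ε/D = 1.73×10^-4, f = 0.01402, h_2 = f(L/D)V²/2g = 106.2 m
Series → Q common, losses add: H = Σh = 123.1 m

H ≈ 123 m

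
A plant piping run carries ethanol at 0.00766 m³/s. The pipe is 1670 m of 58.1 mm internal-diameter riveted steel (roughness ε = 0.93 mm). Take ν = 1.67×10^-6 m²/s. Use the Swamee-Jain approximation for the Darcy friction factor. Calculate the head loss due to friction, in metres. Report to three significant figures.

h_f ≈ 555 m

V = 4Q/(πD²) = 4·0.00766/(π·0.0581²) = 2.889 m/s
Re = VD/ν = 2.889·0.0581/1.67×10^-6 = 1.01×10^5 → turbulent
ε/D = 0.93/58.1 = 0.0160
Swamee-Jain: f = 0.04542
h_f = f(L/D)V²/(2g) = 0.04542·(1670/0.0581)·2.889²/(2·9.81) = 555.5 m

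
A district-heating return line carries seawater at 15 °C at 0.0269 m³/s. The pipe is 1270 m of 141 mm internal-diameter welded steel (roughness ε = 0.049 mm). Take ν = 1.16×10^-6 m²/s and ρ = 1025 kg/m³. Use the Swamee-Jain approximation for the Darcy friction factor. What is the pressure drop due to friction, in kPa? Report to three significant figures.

Δp ≈ 246 kPa

V = 4Q/(πD²) = 4·0.0269/(π·0.141²) = 1.723 m/s
Re = VD/ν = 1.723·0.141/1.16×10^-6 = 2.09×10^5 → turbulent
ε/D = 0.049/141 = 3.48×10^-4
Swamee-Jain: f = 0.01799
h_f = f(L/D)V²/(2g) = 0.01799·(1270/0.141)·1.723²/(2·9.81) = 24.51 m
Δp = ρg·h_f = 1025·9.81·24.51 = 246.5 kPa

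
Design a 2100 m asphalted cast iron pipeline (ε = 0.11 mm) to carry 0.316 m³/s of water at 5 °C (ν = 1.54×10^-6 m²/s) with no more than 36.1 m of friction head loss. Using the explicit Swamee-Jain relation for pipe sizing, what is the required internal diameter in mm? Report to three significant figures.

Swamee-Jain (Type III): D = 0.66·[ε^1.25·(LQ²/(gh_f))^4.75 + ν·Q^9.4·(L/(gh_f))^5.2]^0.04
LQ²/(gh_f) = 0.5921; L/(gh_f) = 5.930
Term 1 = ε^1.25·(…)^4.75 = 9.35×10^-7; Term 2 = ν·Q^9.4·(…)^5.2 = 3.19×10^-7
D = 0.66·(9.35×10^-7 + 3.19×10^-7)^0.04 = 0.3832 m = 383 mm
Check: V = 2.74 m/s, Re = 6.82×10^5, f = 0.01595, h_f = 33.4 m ≈ 36.1 m ✓

D ≈ 383 mm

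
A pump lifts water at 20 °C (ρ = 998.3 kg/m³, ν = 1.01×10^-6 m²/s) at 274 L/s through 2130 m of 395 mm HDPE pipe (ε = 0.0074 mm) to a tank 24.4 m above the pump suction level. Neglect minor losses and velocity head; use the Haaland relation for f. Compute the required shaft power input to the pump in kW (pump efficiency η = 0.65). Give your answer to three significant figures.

V = 4Q/(πD²) = 2.236 m/s; Re = 8.74×10^5; ε/D = 1.87×10^-5; f = 0.01217
h_f = f(L/D)V²/2g = 16.73 m
Total head H = z + h_f = 24.4 + 16.73 = 41.13 m
P_hyd = ρgQH = 998.3·9.81·0.274·41.13 = 110.4 kW
P_shaft = P_hyd/η = 110.4/0.65 = 169.8 kW

P_shaft ≈ 170 kW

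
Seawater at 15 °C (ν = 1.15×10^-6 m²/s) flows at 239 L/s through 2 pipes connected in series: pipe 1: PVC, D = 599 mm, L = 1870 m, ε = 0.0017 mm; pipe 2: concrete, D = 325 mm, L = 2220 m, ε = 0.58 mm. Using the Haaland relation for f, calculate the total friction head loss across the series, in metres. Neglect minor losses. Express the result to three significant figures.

Pipe 1: V = 0.8481 m/s, Re = 4.42×10^5, ε/D = 2.84×10^-6, f = 0.01339, h_1 = f(L/D)V²/2g = 1.532 m
Pipe 2: V = 2.881 m/s, Re = 8.14×10^5, ε/D = 0.00178, f = 0.02299, h_2 = f(L/D)V²/2g = 66.43 m
Series → Q common, losses add: H = Σh = 67.96 m

H ≈ 68.0 m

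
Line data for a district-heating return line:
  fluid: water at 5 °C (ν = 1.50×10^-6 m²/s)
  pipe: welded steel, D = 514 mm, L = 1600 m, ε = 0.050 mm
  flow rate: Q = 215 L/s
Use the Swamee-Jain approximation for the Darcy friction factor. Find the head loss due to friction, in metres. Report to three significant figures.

V = 4Q/(πD²) = 4·0.215/(π·0.514²) = 1.036 m/s
Re = VD/ν = 1.036·0.514/1.50×10^-6 = 3.55×10^5 → turbulent
ε/D = 0.050/514 = 9.73×10^-5
Swamee-Jain: f = 0.01506
h_f = f(L/D)V²/(2g) = 0.01506·(1600/0.514)·1.036²/(2·9.81) = 2.566 m

h_f ≈ 2.57 m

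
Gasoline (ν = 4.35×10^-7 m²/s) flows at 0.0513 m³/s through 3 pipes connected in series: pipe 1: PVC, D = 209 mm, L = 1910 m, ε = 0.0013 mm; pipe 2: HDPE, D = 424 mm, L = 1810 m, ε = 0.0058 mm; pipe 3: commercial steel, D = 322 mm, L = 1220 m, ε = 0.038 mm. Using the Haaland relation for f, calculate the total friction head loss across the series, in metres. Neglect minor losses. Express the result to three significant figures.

Pipe 1: V = 1.495 m/s, Re = 7.18×10^5, ε/D = 6.22×10^-6, f = 0.01234, h_1 = f(L/D)V²/2g = 12.86 m
Pipe 2: V = 0.3633 m/s, Re = 3.54×10^5, ε/D = 1.37×10^-5, f = 0.01403, h_2 = f(L/D)V²/2g = 0.4030 m
Pipe 3: V = 0.6300 m/s, Re = 4.66×10^5, ε/D = 1.18×10^-4, f = 0.01457, h_3 = f(L/D)V²/2g = 1.117 m
Series → Q common, losses add: H = Σh = 14.38 m

H ≈ 14.4 m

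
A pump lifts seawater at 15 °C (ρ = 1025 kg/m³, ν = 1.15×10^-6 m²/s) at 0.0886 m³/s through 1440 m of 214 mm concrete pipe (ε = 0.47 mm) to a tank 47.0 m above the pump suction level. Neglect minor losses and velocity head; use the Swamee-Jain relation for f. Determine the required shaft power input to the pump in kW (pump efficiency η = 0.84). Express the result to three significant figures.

P_shaft ≈ 104 kW

V = 4Q/(πD²) = 2.463 m/s; Re = 4.58×10^5; ε/D = 0.00220; f = 0.02451
h_f = f(L/D)V²/2g = 51.00 m
Total head H = z + h_f = 47.0 + 51.00 = 98.00 m
P_hyd = ρgQH = 1025·9.81·0.0886·98.00 = 87.31 kW
P_shaft = P_hyd/η = 87.31/0.84 = 103.9 kW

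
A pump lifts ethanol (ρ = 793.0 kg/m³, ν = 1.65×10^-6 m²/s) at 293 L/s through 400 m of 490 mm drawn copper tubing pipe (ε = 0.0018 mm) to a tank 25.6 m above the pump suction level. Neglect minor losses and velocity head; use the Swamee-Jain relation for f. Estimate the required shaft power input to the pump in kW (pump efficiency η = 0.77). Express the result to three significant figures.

P_shaft ≈ 79.7 kW

V = 4Q/(πD²) = 1.554 m/s; Re = 4.61×10^5; ε/D = 3.67×10^-6; f = 0.01334
h_f = f(L/D)V²/2g = 1.340 m
Total head H = z + h_f = 25.6 + 1.340 = 26.94 m
P_hyd = ρgQH = 793.0·9.81·0.293·26.94 = 61.40 kW
P_shaft = P_hyd/η = 61.40/0.77 = 79.75 kW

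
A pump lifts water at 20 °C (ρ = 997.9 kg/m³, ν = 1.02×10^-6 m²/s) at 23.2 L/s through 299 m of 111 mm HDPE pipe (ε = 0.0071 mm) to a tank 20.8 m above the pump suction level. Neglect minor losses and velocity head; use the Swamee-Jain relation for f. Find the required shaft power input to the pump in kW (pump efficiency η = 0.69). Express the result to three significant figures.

P_shaft ≈ 10.8 kW

V = 4Q/(πD²) = 2.397 m/s; Re = 2.61×10^5; ε/D = 6.40×10^-5; f = 0.01541
h_f = f(L/D)V²/2g = 12.16 m
Total head H = z + h_f = 20.8 + 12.16 = 32.96 m
P_hyd = ρgQH = 997.9·9.81·0.0232·32.96 = 7.486 kW
P_shaft = P_hyd/η = 7.486/0.69 = 10.85 kW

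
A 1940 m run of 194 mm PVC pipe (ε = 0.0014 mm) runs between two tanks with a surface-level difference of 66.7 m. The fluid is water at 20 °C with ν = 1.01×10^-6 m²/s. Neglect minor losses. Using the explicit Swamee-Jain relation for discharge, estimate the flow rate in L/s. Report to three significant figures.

Q ≈ 94.5 L/s

Swamee-Jain (Type II): Q = -0.965·√(gD⁵h_f/L)·ln[ε/(3.7D) + √(3.17ν²L/(gD³h_f))]
√(gD⁵h_f/L) = √(9.81·0.194⁵·66.7/1940) = 0.009627
ε/(3.7D) = 1.95×10^-6; √(3.17ν²L/(gD³h_f)) = 3.62×10^-5
Q = -0.965·0.009627·ln(3.819×10^-5) = 0.09451 m³/s
Check: V = 3.20 m/s, Re = 6.14×10^5, f = 0.01275, h_f = 66.5 m ≈ 66.7 m ✓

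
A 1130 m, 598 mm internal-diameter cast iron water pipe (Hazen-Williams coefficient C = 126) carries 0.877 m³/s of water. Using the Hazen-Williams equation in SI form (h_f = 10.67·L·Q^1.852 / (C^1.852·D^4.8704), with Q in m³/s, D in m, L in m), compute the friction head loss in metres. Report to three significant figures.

h_f = 10.67·1130·0.877^1.852 / (126^1.852·0.598^4.8704) = 14.91 m

h_f ≈ 14.9 m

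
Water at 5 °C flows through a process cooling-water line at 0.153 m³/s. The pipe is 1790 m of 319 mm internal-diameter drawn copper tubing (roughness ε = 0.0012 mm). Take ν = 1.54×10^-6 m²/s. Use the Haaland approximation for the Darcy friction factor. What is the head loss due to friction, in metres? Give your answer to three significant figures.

V = 4Q/(πD²) = 4·0.153/(π·0.319²) = 1.914 m/s
Re = VD/ν = 1.914·0.319/1.54×10^-6 = 3.97×10^5 → turbulent
ε/D = 0.0012/319 = 3.76×10^-6
Haaland: f = 0.01366
h_f = f(L/D)V²/(2g) = 0.01366·(1790/0.319)·1.914²/(2·9.81) = 14.31 m

h_f ≈ 14.3 m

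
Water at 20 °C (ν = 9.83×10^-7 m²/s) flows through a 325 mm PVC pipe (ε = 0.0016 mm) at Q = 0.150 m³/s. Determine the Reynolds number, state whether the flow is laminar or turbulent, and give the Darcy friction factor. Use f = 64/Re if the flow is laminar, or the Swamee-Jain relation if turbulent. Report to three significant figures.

V = 4Q/(πD²) = 1.808 m/s
Re = VD/ν = 1.808·0.325/9.83×10^-7 = 5.98×10^5
Re > 4000 → turbulent; ε/D = 4.92×10^-6
Swamee-Jain: f = 0.01277

Re ≈ 5.98×10^5; turbulent; f ≈ 0.0128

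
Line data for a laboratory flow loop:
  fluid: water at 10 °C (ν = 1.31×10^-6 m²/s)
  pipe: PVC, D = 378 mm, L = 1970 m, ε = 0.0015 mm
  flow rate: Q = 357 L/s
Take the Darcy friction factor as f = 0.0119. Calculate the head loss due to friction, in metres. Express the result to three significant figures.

h_f ≈ 32.0 m

V = 4Q/(πD²) = 4·0.357/(π·0.378²) = 3.181 m/s
h_f = f(L/D)V²/(2g) = 0.01190·(1970/0.378)·3.181²/(2·9.81) = 31.99 m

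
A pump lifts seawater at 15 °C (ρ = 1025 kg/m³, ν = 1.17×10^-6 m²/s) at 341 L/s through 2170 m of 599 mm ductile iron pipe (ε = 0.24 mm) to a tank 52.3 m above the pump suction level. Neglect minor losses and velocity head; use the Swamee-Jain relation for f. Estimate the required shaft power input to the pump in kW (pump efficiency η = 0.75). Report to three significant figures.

V = 4Q/(πD²) = 1.210 m/s; Re = 6.20×10^5; ε/D = 4.01×10^-4; f = 0.01693
h_f = f(L/D)V²/2g = 4.576 m
Total head H = z + h_f = 52.3 + 4.576 = 56.88 m
P_hyd = ρgQH = 1025·9.81·0.341·56.88 = 195.0 kW
P_shaft = P_hyd/η = 195.0/0.75 = 260.0 kW

P_shaft ≈ 260 kW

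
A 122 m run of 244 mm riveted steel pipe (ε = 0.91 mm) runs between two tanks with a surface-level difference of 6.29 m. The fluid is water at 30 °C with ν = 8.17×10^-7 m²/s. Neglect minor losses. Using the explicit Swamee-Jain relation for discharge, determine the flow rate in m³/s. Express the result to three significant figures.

Swamee-Jain (Type II): Q = -0.965·√(gD⁵h_f/L)·ln[ε/(3.7D) + √(3.17ν²L/(gD³h_f))]
√(gD⁵h_f/L) = √(9.81·0.244⁵·6.29/122) = 0.02091
ε/(3.7D) = 0.00101; √(3.17ν²L/(gD³h_f)) = 1.70×10^-5
Q = -0.965·0.02091·ln(0.001025) = 0.1389 m³/s
Check: V = 2.97 m/s, Re = 8.87×10^5, f = 0.02804, h_f = 6.31 m ≈ 6.29 m ✓

Q ≈ 0.139 m³/s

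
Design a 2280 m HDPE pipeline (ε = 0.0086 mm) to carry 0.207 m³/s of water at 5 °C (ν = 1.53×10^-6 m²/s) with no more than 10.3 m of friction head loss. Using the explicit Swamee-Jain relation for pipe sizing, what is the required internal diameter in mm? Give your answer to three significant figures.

Swamee-Jain (Type III): D = 0.66·[ε^1.25·(LQ²/(gh_f))^4.75 + ν·Q^9.4·(L/(gh_f))^5.2]^0.04
LQ²/(gh_f) = 0.9669; L/(gh_f) = 22.56
Term 1 = ε^1.25·(…)^4.75 = 3.97×10^-7; Term 2 = ν·Q^9.4·(…)^5.2 = 6.20×10^-6
D = 0.66·(3.97×10^-7 + 6.20×10^-6)^0.04 = 0.4096 m = 410 mm
Check: V = 1.57 m/s, Re = 4.21×10^5, f = 0.01380, h_f = 9.67 m ≈ 10.3 m ✓

D ≈ 410 mm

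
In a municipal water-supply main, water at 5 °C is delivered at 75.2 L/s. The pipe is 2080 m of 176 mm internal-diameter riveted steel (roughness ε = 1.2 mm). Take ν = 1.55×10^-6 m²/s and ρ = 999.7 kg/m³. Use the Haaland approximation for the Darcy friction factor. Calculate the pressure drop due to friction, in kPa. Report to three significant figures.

V = 4Q/(πD²) = 4·0.0752/(π·0.176²) = 3.091 m/s
Re = VD/ν = 3.091·0.176/1.55×10^-6 = 3.51×10^5 → turbulent
ε/D = 1.2/176 = 0.00682
Haaland: f = 0.03370
h_f = f(L/D)V²/(2g) = 0.03370·(2080/0.176)·3.091²/(2·9.81) = 194.0 m
Δp = ρg·h_f = 999.7·9.81·194.0 = 1902 kPa

Δp ≈ 1900 kPa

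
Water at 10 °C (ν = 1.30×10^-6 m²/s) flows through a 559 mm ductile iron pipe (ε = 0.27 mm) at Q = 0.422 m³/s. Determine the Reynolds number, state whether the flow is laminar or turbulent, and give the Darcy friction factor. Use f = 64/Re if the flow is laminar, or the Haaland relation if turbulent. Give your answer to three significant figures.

V = 4Q/(πD²) = 1.719 m/s
Re = VD/ν = 1.719·0.559/1.30×10^-6 = 7.39×10^5
Re > 4000 → turbulent; ε/D = 4.83×10^-4
Haaland: f = 0.01720

Re ≈ 7.39×10^5; turbulent; f ≈ 0.0172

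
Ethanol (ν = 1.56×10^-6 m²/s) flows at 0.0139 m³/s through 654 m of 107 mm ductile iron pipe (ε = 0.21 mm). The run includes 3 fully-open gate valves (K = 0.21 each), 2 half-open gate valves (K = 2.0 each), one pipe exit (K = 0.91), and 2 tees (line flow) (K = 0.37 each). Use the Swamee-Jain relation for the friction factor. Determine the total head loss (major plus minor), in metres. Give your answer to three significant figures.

V = 4Q/(πD²) = 1.546 m/s; V²/2g = 0.1218 m
Re = 1.06×10^5, ε/D = 0.00196 → f = 0.02514 (Swamee-Jain)
Major: h_f = f(L/D)·V²/2g = 0.02514·6112·0.1218 = 18.72 m
Minor: ΣK = 6.28; h_m = ΣK·V²/2g = 0.7648 m
Total H_L = 18.72 + 0.7648 = 19.48 m

H_L ≈ 19.5 m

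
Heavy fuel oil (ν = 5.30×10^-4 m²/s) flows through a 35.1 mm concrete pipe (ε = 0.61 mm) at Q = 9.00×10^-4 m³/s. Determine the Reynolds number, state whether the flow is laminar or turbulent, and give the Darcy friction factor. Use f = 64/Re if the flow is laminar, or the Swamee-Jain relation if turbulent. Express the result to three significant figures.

V = 4Q/(πD²) = 0.9301 m/s
Re = VD/ν = 0.9301·0.0351/5.30×10^-4 = 61.6
Re < 2300 → laminar → f = 64/Re = 1.039

Re ≈ 61.6; laminar; f = 64/Re ≈ 1.04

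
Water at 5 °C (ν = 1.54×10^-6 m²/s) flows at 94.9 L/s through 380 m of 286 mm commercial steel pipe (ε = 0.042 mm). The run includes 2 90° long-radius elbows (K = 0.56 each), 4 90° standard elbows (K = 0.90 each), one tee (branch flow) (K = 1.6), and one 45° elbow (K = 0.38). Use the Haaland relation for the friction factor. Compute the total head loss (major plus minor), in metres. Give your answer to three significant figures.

V = 4Q/(πD²) = 1.477 m/s; V²/2g = 0.1112 m
Re = 2.74×10^5, ε/D = 1.47×10^-4 → f = 0.01581 (Haaland)
Major: h_f = f(L/D)·V²/2g = 0.01581·1329·0.1112 = 2.336 m
Minor: ΣK = 6.70; h_m = ΣK·V²/2g = 0.7452 m
Total H_L = 2.336 + 0.7452 = 3.082 m

H_L ≈ 3.08 m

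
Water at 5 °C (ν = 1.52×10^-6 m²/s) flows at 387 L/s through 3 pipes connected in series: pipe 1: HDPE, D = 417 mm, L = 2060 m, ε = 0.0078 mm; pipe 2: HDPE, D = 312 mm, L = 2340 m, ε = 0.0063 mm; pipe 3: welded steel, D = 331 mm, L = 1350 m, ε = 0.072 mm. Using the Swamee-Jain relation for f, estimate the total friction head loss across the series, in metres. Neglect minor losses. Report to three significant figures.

Pipe 1: V = 2.834 m/s, Re = 7.77×10^5, ε/D = 1.87×10^-5, f = 0.01250, h_1 = f(L/D)V²/2g = 25.27 m
Pipe 2: V = 5.062 m/s, Re = 1.04×10^6, ε/D = 2.02×10^-5, f = 0.01202, h_2 = f(L/D)V²/2g = 117.8 m
Pipe 3: V = 4.497 m/s, Re = 9.79×10^5, ε/D = 2.18×10^-4, f = 0.01498, h_3 = f(L/D)V²/2g = 62.97 m
Series → Q common, losses add: H = Σh = 206.0 m

H ≈ 206 m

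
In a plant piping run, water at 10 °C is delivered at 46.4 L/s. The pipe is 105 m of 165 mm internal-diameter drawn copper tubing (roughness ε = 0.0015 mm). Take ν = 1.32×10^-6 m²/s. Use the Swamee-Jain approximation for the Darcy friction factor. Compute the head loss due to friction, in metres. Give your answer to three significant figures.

h_f ≈ 2.25 m

V = 4Q/(πD²) = 4·0.0464/(π·0.165²) = 2.170 m/s
Re = VD/ν = 2.170·0.165/1.32×10^-6 = 2.71×10^5 → turbulent
ε/D = 0.0015/165 = 9.09×10^-6
Swamee-Jain: f = 0.01475
h_f = f(L/D)V²/(2g) = 0.01475·(105/0.165)·2.170²/(2·9.81) = 2.253 m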